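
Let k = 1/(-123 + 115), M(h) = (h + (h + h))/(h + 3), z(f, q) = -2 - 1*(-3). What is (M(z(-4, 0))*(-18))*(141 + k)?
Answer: -30429/16 ≈ -1901.8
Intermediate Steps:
z(f, q) = 1 (z(f, q) = -2 + 3 = 1)
M(h) = 3*h/(3 + h) (M(h) = (h + 2*h)/(3 + h) = (3*h)/(3 + h) = 3*h/(3 + h))
k = -1/8 (k = 1/(-8) = -1/8 ≈ -0.12500)
(M(z(-4, 0))*(-18))*(141 + k) = ((3*1/(3 + 1))*(-18))*(141 - 1/8) = ((3*1/4)*(-18))*(1127/8) = ((3*1*(1/4))*(-18))*(1127/8) = ((3/4)*(-18))*(1127/8) = -27/2*1127/8 = -30429/16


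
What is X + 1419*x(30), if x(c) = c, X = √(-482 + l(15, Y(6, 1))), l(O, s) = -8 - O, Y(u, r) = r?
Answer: 42570 + I*√505 ≈ 42570.0 + 22.472*I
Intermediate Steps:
X = I*√505 (X = √(-482 + (-8 - 1*15)) = √(-482 + (-8 - 15)) = √(-482 - 23) = √(-505) = I*√505 ≈ 22.472*I)
X + 1419*x(30) = I*√505 + 1419*30 = I*√505 + 42570 = 42570 + I*√505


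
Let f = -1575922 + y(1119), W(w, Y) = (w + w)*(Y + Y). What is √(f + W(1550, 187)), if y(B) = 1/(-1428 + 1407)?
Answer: I*√183686223/21 ≈ 645.38*I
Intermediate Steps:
y(B) = -1/21 (y(B) = 1/(-21) = -1/21)
W(w, Y) = 4*Y*w (W(w, Y) = (2*w)*(2*Y) = 4*Y*w)
f = -33094363/21 (f = -1575922 - 1/21 = -33094363/21 ≈ -1.5759e+6)
√(f + W(1550, 187)) = √(-33094363/21 + 4*187*1550) = √(-33094363/21 + 1159400) = √(-8746963/21) = I*√183686223/21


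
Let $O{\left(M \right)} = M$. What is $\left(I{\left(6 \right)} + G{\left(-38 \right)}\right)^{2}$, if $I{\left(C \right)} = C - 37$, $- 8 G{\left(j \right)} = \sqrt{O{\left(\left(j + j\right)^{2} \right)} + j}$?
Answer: $\frac{\left(248 + \sqrt{5738}\right)^{2}}{64} \approx 1637.7$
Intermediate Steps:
$G{\left(j \right)} = - \frac{\sqrt{j + 4 j^{2}}}{8}$ ($G{\left(j \right)} = - \frac{\sqrt{\left(j + j\right)^{2} + j}}{8} = - \frac{\sqrt{\left(2 j\right)^{2} + j}}{8} = - \frac{\sqrt{4 j^{2} + j}}{8} = - \frac{\sqrt{j + 4 j^{2}}}{8}$)
$I{\left(C \right)} = -37 + C$
$\left(I{\left(6 \right)} + G{\left(-38 \right)}\right)^{2} = \left(\left(-37 + 6\right) - \frac{\sqrt{- 38 \left(1 + 4 \left(-38\right)\right)}}{8}\right)^{2} = \left(-31 - \frac{\sqrt{- 38 \left(1 - 152\right)}}{8}\right)^{2} = \left(-31 - \frac{\sqrt{\left(-38\right) \left(-151\right)}}{8}\right)^{2} = \left(-31 - \frac{\sqrt{5738}}{8}\right)^{2}$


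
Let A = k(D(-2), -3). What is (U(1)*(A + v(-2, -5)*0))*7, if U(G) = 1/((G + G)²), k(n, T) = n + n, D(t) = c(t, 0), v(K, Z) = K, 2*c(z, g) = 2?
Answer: 7/2 ≈ 3.5000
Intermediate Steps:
c(z, g) = 1 (c(z, g) = (½)*2 = 1)
D(t) = 1
k(n, T) = 2*n
A = 2 (A = 2*1 = 2)
U(G) = 1/(4*G²) (U(G) = 1/((2*G)²) = 1/(4*G²))
(U(1)*(A + v(-2, -5)*0))*7 = (((¼)/1²)*(2 - 2*0))*7 = (((¼)*1)*(2 + 0))*7 = ((¼)*2)*7 = (½)*7 = 7/2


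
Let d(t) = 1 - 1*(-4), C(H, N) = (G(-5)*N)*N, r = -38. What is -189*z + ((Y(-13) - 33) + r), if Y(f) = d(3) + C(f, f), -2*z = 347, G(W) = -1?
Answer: 65113/2 ≈ 32557.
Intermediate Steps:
C(H, N) = -N² (C(H, N) = (-N)*N = -N²)
d(t) = 5 (d(t) = 1 + 4 = 5)
z = -347/2 (z = -½*347 = -347/2 ≈ -173.50)
Y(f) = 5 - f²
-189*z + ((Y(-13) - 33) + r) = -189*(-347/2) + (((5 - 1*(-13)²) - 33) - 38) = 65583/2 + (((5 - 1*169) - 33) - 38) = 65583/2 + (((5 - 169) - 33) - 38) = 65583/2 + ((-164 - 33) - 38) = 65583/2 + (-197 - 38) = 65583/2 - 235 = 65113/2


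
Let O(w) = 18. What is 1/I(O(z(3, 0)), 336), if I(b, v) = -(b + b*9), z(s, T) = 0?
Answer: -1/180 ≈ -0.0055556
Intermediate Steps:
I(b, v) = -10*b (I(b, v) = -(b + 9*b) = -10*b)
1/I(O(z(3, 0)), 336) = 1/(-10*18) = 1/(-180) = -1/180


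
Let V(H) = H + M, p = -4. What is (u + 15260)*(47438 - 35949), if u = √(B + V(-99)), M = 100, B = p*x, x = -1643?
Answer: 175322140 + 11489*√6573 ≈ 1.7625e+8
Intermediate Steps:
B = 6572 (B = -4*(-1643) = 6572)
V(H) = 100 + H (V(H) = H + 100 = 100 + H)
u = √6573 (u = √(6572 + (100 - 99)) = √(6572 + 1) = √6573 ≈ 81.074)
(u + 15260)*(47438 - 35949) = (√6573 + 15260)*(47438 - 35949) = (15260 + √6573)*11489 = 175322140 + 11489*√6573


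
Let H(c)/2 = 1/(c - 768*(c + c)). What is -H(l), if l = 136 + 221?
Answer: 2/547995 ≈ 3.6497e-6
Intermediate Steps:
l = 357
H(c) = -2/(1535*c) (H(c) = 2/(c - 768*(c + c)) = 2/(c - 1536*c) = 2/((-1535*c)) = 2*(-1/(1535*c)) = -2/(1535*c))
-H(l) = -(-2)/(1535*357) = -1*(-2/547995) = 2/547995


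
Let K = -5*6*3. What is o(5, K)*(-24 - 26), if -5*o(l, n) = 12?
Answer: 120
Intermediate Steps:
K = -90 (K = -30*3 = -90)
o(l, n) = -12/5 (o(l, n) = -⅕*12 = -12/5)
o(5, K)*(-24 - 26) = -12*(-24 - 26)/5 = -12/5*(-50) = 120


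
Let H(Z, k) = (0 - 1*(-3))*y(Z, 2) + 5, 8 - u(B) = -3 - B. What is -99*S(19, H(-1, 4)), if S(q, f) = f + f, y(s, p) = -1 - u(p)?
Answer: 7326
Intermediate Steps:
u(B) = 11 + B (u(B) = 8 - (-3 - B) = 8 + (3 + B) = 11 + B)
y(s, p) = -12 - p (y(s, p) = -1 - (11 + p) = -1 + (-11 - p) = -12 - p)
H(Z, k) = -37 (H(Z, k) = (0 - 1*(-3))*(-12 - 1*2) + 5 = (0 + 3)*(-12 - 2) + 5 = 3*(-14) + 5 = -42 + 5 = -37)
S(q, f) = 2*f
-99*S(19, H(-1, 4)) = -198*(-37) = -99*(-74) = 7326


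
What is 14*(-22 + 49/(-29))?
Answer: -9618/29 ≈ -331.66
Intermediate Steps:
14*(-22 + 49/(-29)) = 14*(-22 + 49*(-1/29)) = 14*(-22 - 49/29) = 14*(-687/29) = -9618/29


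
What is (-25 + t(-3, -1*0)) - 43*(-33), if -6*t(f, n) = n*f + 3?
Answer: 2787/2 ≈ 1393.5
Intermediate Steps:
t(f, n) = -½ - f*n/6 (t(f, n) = -(n*f + 3)/6 = -(f*n + 3)/6 = -(3 + f*n)/6 = -½ - f*n/6)
(-25 + t(-3, -1*0)) - 43*(-33) = (-25 + (-½ - ⅙*(-3)*(-1*0))) - 43*(-33) = (-25 + (-½ - ⅙*(-3)*0)) + 1419 = (-25 + (-½ + 0)) + 1419 = (-25 - ½) + 1419 = -51/2 + 1419 = 2787/2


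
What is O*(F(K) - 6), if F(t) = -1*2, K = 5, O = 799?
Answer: -6392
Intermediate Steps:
F(t) = -2
O*(F(K) - 6) = 799*(-2 - 6) = 799*(-8) = -6392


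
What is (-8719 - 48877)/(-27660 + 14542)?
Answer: 4114/937 ≈ 4.3906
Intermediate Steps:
(-8719 - 48877)/(-27660 + 14542) = -57596/(-13118) = -57596*(-1/13118) = 4114/937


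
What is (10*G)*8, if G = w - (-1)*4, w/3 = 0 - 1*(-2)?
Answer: 800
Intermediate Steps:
w = 6 (w = 3*(0 - 1*(-2)) = 3*(0 + 2) = 3*2 = 6)
G = 10 (G = 6 - (-1)*4 = 6 - 1*(-4) = 6 + 4 = 10)
(10*G)*8 = (10*10)*8 = 100*8 = 800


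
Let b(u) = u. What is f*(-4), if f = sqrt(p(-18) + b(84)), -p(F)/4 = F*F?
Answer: -8*I*sqrt(303) ≈ -139.26*I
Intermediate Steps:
p(F) = -4*F**2 (p(F) = -4*F*F = -4*F**2)
f = 2*I*sqrt(303) (f = sqrt(-4*(-18)**2 + 84) = sqrt(-4*324 + 84) = sqrt(-1296 + 84) = sqrt(-1212) = 2*I*sqrt(303) ≈ 34.814*I)
f*(-4) = (2*I*sqrt(303))*(-4) = -8*I*sqrt(303)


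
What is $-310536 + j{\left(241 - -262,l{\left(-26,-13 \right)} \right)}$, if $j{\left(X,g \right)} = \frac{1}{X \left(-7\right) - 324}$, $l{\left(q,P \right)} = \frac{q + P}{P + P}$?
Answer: $- \frac{1194010921}{3845} \approx -3.1054 \cdot 10^{5}$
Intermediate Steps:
$l{\left(q,P \right)} = \frac{P + q}{2 P}$
$j{\left(X,g \right)} = \frac{1}{-324 - 7 X}$ ($j{\left(X,g \right)} = \frac{1}{- 7 X - 324} = \frac{1}{-324 - 7 X}$)
$-310536 + j{\left(241 - -262,l{\left(-26,-13 \right)} \right)} = -310536 - \frac{1}{324 + 7 \left(241 - -262\right)} = -310536 - \frac{1}{324 + 7 \left(241 + 262\right)} = -310536 - \frac{1}{324 + 7 \cdot 503} = -310536 - \frac{1}{324 + 3521} = -310536 - \frac{1}{3845} = - \frac{1194010921}{3845}$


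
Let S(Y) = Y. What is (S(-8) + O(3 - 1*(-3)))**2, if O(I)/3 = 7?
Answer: 169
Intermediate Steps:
O(I) = 21 (O(I) = 3*7 = 21)
(S(-8) + O(3 - 1*(-3)))**2 = (-8 + 21)**2 = 13**2 = 169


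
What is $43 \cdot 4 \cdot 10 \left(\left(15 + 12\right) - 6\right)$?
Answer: $36120$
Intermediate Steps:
$43 \cdot 4 \cdot 10 \left(\left(15 + 12\right) - 6\right) = 43 \cdot 40 \left(27 - 6\right) = 1720 \cdot 21 = 36120$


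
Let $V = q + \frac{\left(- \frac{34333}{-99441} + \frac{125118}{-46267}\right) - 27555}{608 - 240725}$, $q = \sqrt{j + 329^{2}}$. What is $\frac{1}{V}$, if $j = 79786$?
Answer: $- \frac{140066458954491924736219595088}{229477257235986939479031302356025483} + \frac{1220448517026317874733550001201 \sqrt{188027}}{229477257235986939479031302356025483} \approx 0.0023056$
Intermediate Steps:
$q = \sqrt{188027}$ ($q = \sqrt{79786 + 329^{2}} = \sqrt{79786 + 108241} = \sqrt{188027} \approx 433.62$)
$V = \frac{126786909937712}{1104739117179399} + \sqrt{188027}$ ($V = \sqrt{188027} + \frac{\left(- \frac{34333}{-99441} + \frac{125118}{-46267}\right) - 27555}{608 - 240725} = \sqrt{188027} + \frac{\left(\left(-34333\right) \left(- \frac{1}{99441}\right) + 125118 \left(- \frac{1}{46267}\right)\right) - 27555}{-240117} = \sqrt{188027} + \left(\left(\frac{34333}{99441} - \frac{125118}{46267}\right) - 27555\right) \left(- \frac{1}{240117}\right) = \sqrt{188027} + \left(- \frac{10853374127}{4600836747} - 27555\right) \left(- \frac{1}{240117}\right) = \sqrt{188027} - - \frac{126786909937712}{1104739117179399} = \sqrt{188027} + \frac{126786909937712}{1104739117179399} = \frac{126786909937712}{1104739117179399} + \sqrt{188027} \approx 433.74$)
$\frac{1}{V} = \frac{1}{\frac{126786909937712}{1104739117179399} + \sqrt{188027}}$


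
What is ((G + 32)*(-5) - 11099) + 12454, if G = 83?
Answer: 780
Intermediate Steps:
((G + 32)*(-5) - 11099) + 12454 = ((83 + 32)*(-5) - 11099) + 12454 = (115*(-5) - 11099) + 12454 = (-575 - 11099) + 12454 = -11674 + 12454 = 780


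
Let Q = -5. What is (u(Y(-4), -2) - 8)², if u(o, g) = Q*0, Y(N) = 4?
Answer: 64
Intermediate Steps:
u(o, g) = 0 (u(o, g) = -5*0 = 0)
(u(Y(-4), -2) - 8)² = (0 - 8)² = (-8)² = 64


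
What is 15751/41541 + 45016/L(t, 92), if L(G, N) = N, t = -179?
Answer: 467864687/955443 ≈ 489.68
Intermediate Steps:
15751/41541 + 45016/L(t, 92) = 15751/41541 + 45016/92 = 15751*(1/41541) + 45016*(1/92) = 15751/41541 + 11254/23 = 467864687/955443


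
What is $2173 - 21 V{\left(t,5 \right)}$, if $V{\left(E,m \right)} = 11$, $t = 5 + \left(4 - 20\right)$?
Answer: $1942$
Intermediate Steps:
$t = -11$ ($t = 5 + \left(4 - 20\right) = 5 - 16 = -11$)
$2173 - 21 V{\left(t,5 \right)} = 2173 - 21 \cdot 11 = 2173 - 231 = 1942$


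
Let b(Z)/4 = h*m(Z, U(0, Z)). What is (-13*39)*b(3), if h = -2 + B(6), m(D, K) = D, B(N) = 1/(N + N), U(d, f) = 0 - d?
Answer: 11661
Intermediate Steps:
U(d, f) = -d
B(N) = 1/(2*N)
h = -23/12 (h = -2 + (1/2)/6 = -2 + (1/2)*(1/6) = -2 + 1/12 = -23/12 ≈ -1.9167)
b(Z) = -23*Z/3 (b(Z) = 4*(-23*Z/12) = -23*Z/3)
(-13*39)*b(3) = (-13*39)*(-23/3*3) = -507*(-23) = 11661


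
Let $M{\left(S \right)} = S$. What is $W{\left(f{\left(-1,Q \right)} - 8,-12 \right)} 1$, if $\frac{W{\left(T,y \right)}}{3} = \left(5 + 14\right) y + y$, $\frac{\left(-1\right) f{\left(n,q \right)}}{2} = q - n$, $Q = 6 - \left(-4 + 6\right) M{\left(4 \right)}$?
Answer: $-720$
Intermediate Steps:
$Q = -2$ ($Q = 6 - \left(-4 + 6\right) 4 = 6 - 2 \cdot 4 = 6 - 8 = -2$)
$f{\left(n,q \right)} = - 2 q + 2 n$ ($f{\left(n,q \right)} = - 2 \left(q - n\right) = - 2 q + 2 n$)
$W{\left(T,y \right)} = 60 y$ ($W{\left(T,y \right)} = 3 \left(\left(5 + 14\right) y + y\right) = 3 \left(19 y + y\right) = 3 \cdot 20 y = 60 y$)
$W{\left(f{\left(-1,Q \right)} - 8,-12 \right)} 1 = 60 \left(-12\right) 1 = \left(-720\right) 1 = -720$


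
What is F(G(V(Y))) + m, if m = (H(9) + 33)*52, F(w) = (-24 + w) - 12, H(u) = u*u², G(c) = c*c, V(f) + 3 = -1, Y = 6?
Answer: 39604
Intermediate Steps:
V(f) = -4 (V(f) = -3 - 1 = -4)
G(c) = c²
H(u) = u³
F(w) = -36 + w
m = 39624 (m = (9³ + 33)*52 = (729 + 33)*52 = 762*52 = 39624)
F(G(V(Y))) + m = (-36 + (-4)²) + 39624 = (-36 + 16) + 39624 = -20 + 39624 = 39604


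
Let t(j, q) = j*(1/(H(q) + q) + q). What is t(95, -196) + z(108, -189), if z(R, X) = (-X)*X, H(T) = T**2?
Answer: -415382585/7644 ≈ -54341.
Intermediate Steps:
z(R, X) = -X**2
t(j, q) = j*(q + 1/(q + q**2)) (t(j, q) = j*(1/(q**2 + q) + q) = j*(1/(q + q**2) + q) = j*(q + 1/(q + q**2)))
t(95, -196) + z(108, -189) = 95*(1 + (-196)**2 + (-196)**3)/(-196*(1 - 196)) - 1*(-189)**2 = 95*(-1/196)*(1 + 38416 - 7529536)/(-195) - 1*35721 = 95*(-1/196)*(-1/195)*(-7491119) - 35721 = -142331261/7644 - 35721 = -415382585/7644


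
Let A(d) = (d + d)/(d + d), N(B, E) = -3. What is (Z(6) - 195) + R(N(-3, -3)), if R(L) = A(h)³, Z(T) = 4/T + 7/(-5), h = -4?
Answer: -2921/15 ≈ -194.73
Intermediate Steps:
A(d) = 1 (A(d) = (2*d)/((2*d)) = (2*d)*(1/(2*d)) = 1)
Z(T) = -7/5 + 4/T (Z(T) = 4/T + 7*(-⅕) = 4/T - 7/5 = -7/5 + 4/T)
R(L) = 1 (R(L) = 1³ = 1)
(Z(6) - 195) + R(N(-3, -3)) = ((-7/5 + 4/6) - 195) + 1 = ((-7/5 + 4*(⅙)) - 195) + 1 = ((-7/5 + ⅔) - 195) + 1 = (-11/15 - 195) + 1 = -2936/15 + 1 = -2921/15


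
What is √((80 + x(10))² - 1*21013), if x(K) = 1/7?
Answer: 2*I*√178729/7 ≈ 120.79*I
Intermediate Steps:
x(K) = ⅐
√((80 + x(10))² - 1*21013) = √((80 + ⅐)² - 1*21013) = √((561/7)² - 21013) = √(314721/49 - 21013) = √(-714916/49) = 2*I*√178729/7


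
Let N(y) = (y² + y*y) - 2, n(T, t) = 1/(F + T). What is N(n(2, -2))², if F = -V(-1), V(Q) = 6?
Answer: 225/64 ≈ 3.5156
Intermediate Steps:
F = -6 (F = -1*6 = -6)
n(T, t) = 1/(-6 + T)
N(y) = -2 + 2*y² (N(y) = (y² + y²) - 2 = 2*y² - 2 = -2 + 2*y²)
N(n(2, -2))² = (-2 + 2*(1/(-6 + 2))²)² = (-2 + 2*(1/(-4))²)² = (-2 + 2*(-¼)²)² = (-2 + 2*(1/16))² = (-2 + ⅛)² = (-15/8)² = 225/64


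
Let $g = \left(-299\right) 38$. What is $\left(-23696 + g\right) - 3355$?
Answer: $-38413$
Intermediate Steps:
$g = -11362$
$\left(-23696 + g\right) - 3355 = \left(-23696 - 11362\right) - 3355 = -35058 - 3355 = -38413$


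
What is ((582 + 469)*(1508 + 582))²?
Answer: 4825007628100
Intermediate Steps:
((582 + 469)*(1508 + 582))² = (1051*2090)² = 2196590² = 4825007628100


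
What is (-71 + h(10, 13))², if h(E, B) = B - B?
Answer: 5041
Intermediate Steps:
h(E, B) = 0
(-71 + h(10, 13))² = (-71 + 0)² = (-71)² = 5041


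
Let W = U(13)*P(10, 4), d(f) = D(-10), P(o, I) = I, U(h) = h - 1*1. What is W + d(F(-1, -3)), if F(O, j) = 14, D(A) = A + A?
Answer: 28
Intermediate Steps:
U(h) = -1 + h (U(h) = h - 1 = -1 + h)
D(A) = 2*A
d(f) = -20 (d(f) = 2*(-10) = -20)
W = 48 (W = (-1 + 13)*4 = 12*4 = 48)
W + d(F(-1, -3)) = 48 - 20 = 28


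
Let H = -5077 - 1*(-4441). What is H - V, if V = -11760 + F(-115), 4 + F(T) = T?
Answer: 11243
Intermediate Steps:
F(T) = -4 + T
H = -636 (H = -5077 + 4441 = -636)
V = -11879 (V = -11760 + (-4 - 115) = -11760 - 119 = -11879)
H - V = -636 - 1*(-11879) = -636 + 11879 = 11243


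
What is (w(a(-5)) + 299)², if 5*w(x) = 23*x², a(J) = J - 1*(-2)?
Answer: 2896804/25 ≈ 1.1587e+5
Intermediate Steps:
a(J) = 2 + J (a(J) = J + 2 = 2 + J)
w(x) = 23*x²/5 (w(x) = (23*x²)/5 = 23*x²/5)
(w(a(-5)) + 299)² = (23*(2 - 5)²/5 + 299)² = ((23/5)*(-3)² + 299)² = ((23/5)*9 + 299)² = (207/5 + 299)² = (1702/5)² = 2896804/25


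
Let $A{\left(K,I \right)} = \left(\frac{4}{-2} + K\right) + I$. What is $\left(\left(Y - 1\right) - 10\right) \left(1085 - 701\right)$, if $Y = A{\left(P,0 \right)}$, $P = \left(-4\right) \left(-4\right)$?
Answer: $1152$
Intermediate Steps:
$P = 16$
$A{\left(K,I \right)} = -2 + I + K$ ($A{\left(K,I \right)} = \left(4 \left(- \frac{1}{2}\right) + K\right) + I = \left(-2 + K\right) + I = -2 + I + K$)
$Y = 14$ ($Y = -2 + 0 + 16 = 14$)
$\left(\left(Y - 1\right) - 10\right) \left(1085 - 701\right) = \left(\left(14 - 1\right) - 10\right) \left(1085 - 701\right) = \left(13 - 10\right) 384 = 3 \cdot 384 = 1152$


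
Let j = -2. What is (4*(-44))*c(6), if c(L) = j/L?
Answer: 176/3 ≈ 58.667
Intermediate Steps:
c(L) = -2/L
(4*(-44))*c(6) = (4*(-44))*(-2/6) = -(-352)/6 = -176*(-1/3) = 176/3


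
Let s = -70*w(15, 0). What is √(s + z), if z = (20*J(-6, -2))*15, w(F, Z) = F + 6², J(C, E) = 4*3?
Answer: √30 ≈ 5.4772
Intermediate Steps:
J(C, E) = 12
w(F, Z) = 36 + F (w(F, Z) = F + 36 = 36 + F)
s = -3570 (s = -70*(36 + 15) = -70*51 = -3570)
z = 3600 (z = (20*12)*15 = 240*15 = 3600)
√(s + z) = √(-3570 + 3600) = √30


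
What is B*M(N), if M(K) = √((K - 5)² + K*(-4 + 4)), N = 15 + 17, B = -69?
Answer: -1863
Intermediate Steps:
N = 32
M(K) = √((-5 + K)²) (M(K) = √((-5 + K)² + K*0) = √((-5 + K)² + 0) = √((-5 + K)²))
B*M(N) = -69*√((-5 + 32)²) = -69*√(27²) = -69*√729 = -69*27 = -1863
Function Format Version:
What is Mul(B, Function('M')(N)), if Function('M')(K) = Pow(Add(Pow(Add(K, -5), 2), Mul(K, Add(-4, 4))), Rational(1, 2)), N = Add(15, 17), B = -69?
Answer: -1863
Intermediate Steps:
N = 32
Function('M')(K) = Pow(Pow(Add(-5, K), 2), Rational(1, 2)) (Function('M')(K) = Pow(Add(Pow(Add(-5, K), 2), Mul(K, 0)), Rational(1, 2)) = Pow(Add(Pow(Add(-5, K), 2), 0), Rational(1, 2)) = Pow(Pow(Add(-5, K), 2), Rational(1, 2)))
Mul(B, Function('M')(N)) = Mul(-69, Pow(Pow(Add(-5, 32), 2), Rational(1, 2))) = Mul(-69, Pow(Pow(27, 2), Rational(1, 2))) = Mul(-69, Pow(729, Rational(1, 2))) = Mul(-69, 27) = -1863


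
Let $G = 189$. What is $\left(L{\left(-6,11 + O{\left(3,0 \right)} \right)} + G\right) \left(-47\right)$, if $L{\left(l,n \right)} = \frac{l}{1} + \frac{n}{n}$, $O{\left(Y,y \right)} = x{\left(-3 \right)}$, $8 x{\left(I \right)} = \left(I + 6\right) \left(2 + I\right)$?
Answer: $-8648$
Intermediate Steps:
$x{\left(I \right)} = \frac{\left(2 + I\right) \left(6 + I\right)}{8}$ ($x{\left(I \right)} = \frac{\left(I + 6\right) \left(2 + I\right)}{8} = \frac{\left(6 + I\right) \left(2 + I\right)}{8} = \frac{\left(2 + I\right) \left(6 + I\right)}{8}$)
$O{\left(Y,y \right)} = - \frac{3}{8}$ ($O{\left(Y,y \right)} = \frac{3}{2} - 3 + \frac{\left(-3\right)^{2}}{8} = \frac{3}{2} - 3 + \frac{1}{8} \cdot 9 = \frac{3}{2} - 3 + \frac{9}{8} = - \frac{3}{8}$)
$L{\left(l,n \right)} = 1 + l$ ($L{\left(l,n \right)} = l 1 + 1 = l + 1 = 1 + l$)
$\left(L{\left(-6,11 + O{\left(3,0 \right)} \right)} + G\right) \left(-47\right) = \left(\left(1 - 6\right) + 189\right) \left(-47\right) = \left(-5 + 189\right) \left(-47\right) = 184 \left(-47\right) = -8648$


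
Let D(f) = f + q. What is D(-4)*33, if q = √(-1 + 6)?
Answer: -132 + 33*√5 ≈ -58.210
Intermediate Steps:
q = √5 ≈ 2.2361
D(f) = f + √5
D(-4)*33 = (-4 + √5)*33 = -132 + 33*√5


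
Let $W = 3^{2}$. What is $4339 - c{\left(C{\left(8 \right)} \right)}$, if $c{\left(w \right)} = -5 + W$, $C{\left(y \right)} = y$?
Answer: $4335$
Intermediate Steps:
$W = 9$
$c{\left(w \right)} = 4$ ($c{\left(w \right)} = -5 + 9 = 4$)
$4339 - c{\left(C{\left(8 \right)} \right)} = 4339 - 4 = 4335$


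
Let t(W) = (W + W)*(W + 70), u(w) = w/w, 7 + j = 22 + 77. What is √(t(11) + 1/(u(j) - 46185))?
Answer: √950234495302/23092 ≈ 42.214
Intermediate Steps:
j = 92 (j = -7 + (22 + 77) = -7 + 99 = 92)
u(w) = 1
t(W) = 2*W*(70 + W) (t(W) = (2*W)*(70 + W) = 2*W*(70 + W))
√(t(11) + 1/(u(j) - 46185)) = √(2*11*(70 + 11) + 1/(1 - 46185)) = √(2*11*81 + 1/(-46184)) = √(1782 - 1/46184) = √(82299887/46184) = √950234495302/23092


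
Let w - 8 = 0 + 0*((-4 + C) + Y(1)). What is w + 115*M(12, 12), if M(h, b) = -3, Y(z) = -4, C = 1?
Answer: -337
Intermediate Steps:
w = 8 (w = 8 + (0 + 0*((-4 + 1) - 4)) = 8 + (0 + 0*(-3 - 4)) = 8 + (0 + 0*(-7)) = 8 + (0 + 0) = 8 + 0 = 8)
w + 115*M(12, 12) = 8 + 115*(-3) = 8 - 345 = -337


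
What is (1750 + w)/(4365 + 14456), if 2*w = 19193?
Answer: 2063/3422 ≈ 0.60286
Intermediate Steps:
w = 19193/2 (w = (½)*19193 = 19193/2 ≈ 9596.5)
(1750 + w)/(4365 + 14456) = (1750 + 19193/2)/(4365 + 14456) = (22693/2)/18821 = (22693/2)*(1/18821) = 2063/3422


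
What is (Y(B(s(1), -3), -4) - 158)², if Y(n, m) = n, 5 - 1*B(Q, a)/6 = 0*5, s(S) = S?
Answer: 16384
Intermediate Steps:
B(Q, a) = 30 (B(Q, a) = 30 - 0*5 = 30 - 6*0 = 30 + 0 = 30)
(Y(B(s(1), -3), -4) - 158)² = (30 - 158)² = (-128)² = 16384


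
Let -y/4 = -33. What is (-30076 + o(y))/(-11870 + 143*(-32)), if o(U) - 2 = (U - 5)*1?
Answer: 29947/16446 ≈ 1.8209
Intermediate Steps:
y = 132 (y = -4*(-33) = 132)
o(U) = -3 + U (o(U) = 2 + (U - 5)*1 = 2 + (-5 + U)*1 = 2 + (-5 + U) = -3 + U)
(-30076 + o(y))/(-11870 + 143*(-32)) = (-30076 + (-3 + 132))/(-11870 + 143*(-32)) = (-30076 + 129)/(-11870 - 4576) = -29947/(-16446) = -29947*(-1/16446) = 29947/16446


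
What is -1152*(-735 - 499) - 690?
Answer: 1420878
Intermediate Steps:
-1152*(-735 - 499) - 690 = -1152*(-1234) - 690 = 1421568 - 690 = 1420878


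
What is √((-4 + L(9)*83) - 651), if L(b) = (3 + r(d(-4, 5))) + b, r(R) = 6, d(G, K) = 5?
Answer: √839 ≈ 28.965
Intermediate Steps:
L(b) = 9 + b (L(b) = (3 + 6) + b = 9 + b)
√((-4 + L(9)*83) - 651) = √((-4 + (9 + 9)*83) - 651) = √((-4 + 18*83) - 651) = √((-4 + 1494) - 651) = √(1490 - 651) = √839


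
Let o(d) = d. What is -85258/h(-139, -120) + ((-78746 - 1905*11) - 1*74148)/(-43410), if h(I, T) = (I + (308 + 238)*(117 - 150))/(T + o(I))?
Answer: -955415316727/788195370 ≈ -1212.2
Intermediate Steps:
h(I, T) = (-18018 + I)/(I + T) (h(I, T) = (I + (308 + 238)*(117 - 150))/(T + I) = (I + 546*(-33))/(I + T) = (I - 18018)/(I + T) = (-18018 + I)/(I + T))
-85258/h(-139, -120) + ((-78746 - 1905*11) - 1*74148)/(-43410) = -85258*(-139 - 120)/(-18018 - 139) + ((-78746 - 1905*11) - 1*74148)/(-43410) = -85258/(-18157/(-259)) + ((-78746 - 20955) - 74148)*(-1/43410) = -85258/((-1/259*(-18157))) + (-99701 - 74148)*(-1/43410) = -85258/18157/259 - 173849*(-1/43410) = -85258*259/18157 + 173849/43410 = -22081822/18157 + 173849/43410 = -955415316727/788195370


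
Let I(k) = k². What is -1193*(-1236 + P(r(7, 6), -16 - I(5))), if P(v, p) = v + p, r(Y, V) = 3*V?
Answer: 1501987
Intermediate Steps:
P(v, p) = p + v
-1193*(-1236 + P(r(7, 6), -16 - I(5))) = -1193*(-1236 + ((-16 - 1*5²) + 3*6)) = -1193*(-1236 + ((-16 - 1*25) + 18)) = -1193*(-1236 + ((-16 - 25) + 18)) = -1193*(-1236 + (-41 + 18)) = -1193*(-1236 - 23) = -1193*(-1259) = 1501987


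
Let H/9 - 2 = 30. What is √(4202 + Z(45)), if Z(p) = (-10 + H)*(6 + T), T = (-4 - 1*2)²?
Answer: √15878 ≈ 126.01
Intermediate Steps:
H = 288 (H = 18 + 9*30 = 18 + 270 = 288)
T = 36 (T = (-4 - 2)² = (-6)² = 36)
Z(p) = 11676 (Z(p) = (-10 + 288)*(6 + 36) = 278*42 = 11676)
√(4202 + Z(45)) = √(4202 + 11676) = √15878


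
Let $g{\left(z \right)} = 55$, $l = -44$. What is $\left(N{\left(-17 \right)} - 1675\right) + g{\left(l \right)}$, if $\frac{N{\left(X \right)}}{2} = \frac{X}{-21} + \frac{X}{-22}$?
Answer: $- \frac{373489}{231} \approx -1616.8$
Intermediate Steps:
$N{\left(X \right)} = - \frac{43 X}{231}$ ($N{\left(X \right)} = 2 \left(\frac{X}{-21} + \frac{X}{-22}\right) = 2 \left(X \left(- \frac{1}{21}\right) + X \left(- \frac{1}{22}\right)\right) = 2 \left(- \frac{X}{21} - \frac{X}{22}\right) = 2 \left(- \frac{43 X}{462}\right) = - \frac{43 X}{231}$)
$\left(N{\left(-17 \right)} - 1675\right) + g{\left(l \right)} = \left(\left(- \frac{43}{231}\right) \left(-17\right) - 1675\right) + 55 = \left(\frac{731}{231} - 1675\right) + 55 = - \frac{386194}{231} + 55 = - \frac{373489}{231}$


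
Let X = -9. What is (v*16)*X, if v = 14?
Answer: -2016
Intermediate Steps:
(v*16)*X = (14*16)*(-9) = 224*(-9) = -2016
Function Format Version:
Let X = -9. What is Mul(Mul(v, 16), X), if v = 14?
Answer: -2016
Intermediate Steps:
Mul(Mul(v, 16), X) = Mul(Mul(14, 16), -9) = Mul(224, -9) = -2016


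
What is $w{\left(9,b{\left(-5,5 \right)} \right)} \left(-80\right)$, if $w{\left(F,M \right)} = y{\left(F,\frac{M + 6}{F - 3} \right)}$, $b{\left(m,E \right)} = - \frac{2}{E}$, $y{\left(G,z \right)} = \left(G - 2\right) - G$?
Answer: $160$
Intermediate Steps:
$y{\left(G,z \right)} = -2$ ($y{\left(G,z \right)} = \left(-2 + G\right) - G = -2$)
$w{\left(F,M \right)} = -2$
$w{\left(9,b{\left(-5,5 \right)} \right)} \left(-80\right) = \left(-2\right) \left(-80\right) = 160$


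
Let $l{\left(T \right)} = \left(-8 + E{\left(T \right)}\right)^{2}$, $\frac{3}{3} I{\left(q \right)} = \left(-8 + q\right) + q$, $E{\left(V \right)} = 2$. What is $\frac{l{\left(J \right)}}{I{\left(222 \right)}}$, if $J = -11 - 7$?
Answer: $\frac{9}{109} \approx 0.082569$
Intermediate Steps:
$J = -18$
$I{\left(q \right)} = -8 + 2 q$ ($I{\left(q \right)} = \left(-8 + q\right) + q = -8 + 2 q$)
$l{\left(T \right)} = 36$ ($l{\left(T \right)} = \left(-8 + 2\right)^{2} = \left(-6\right)^{2} = 36$)
$\frac{l{\left(J \right)}}{I{\left(222 \right)}} = \frac{36}{-8 + 2 \cdot 222} = \frac{36}{-8 + 444} = \frac{36}{436} = 36 \cdot \frac{1}{436} = \frac{9}{109}$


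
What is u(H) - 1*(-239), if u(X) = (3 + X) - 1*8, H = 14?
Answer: 248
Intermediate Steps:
u(X) = -5 + X (u(X) = (3 + X) - 8 = -5 + X)
u(H) - 1*(-239) = (-5 + 14) - 1*(-239) = 9 + 239 = 248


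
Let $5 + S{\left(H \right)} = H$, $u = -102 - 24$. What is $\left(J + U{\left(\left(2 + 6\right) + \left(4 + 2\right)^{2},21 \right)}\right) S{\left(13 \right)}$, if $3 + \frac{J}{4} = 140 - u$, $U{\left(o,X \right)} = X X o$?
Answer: $163648$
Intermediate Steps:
$u = -126$ ($u = -102 - 24 = -126$)
$S{\left(H \right)} = -5 + H$
$U{\left(o,X \right)} = o X^{2}$ ($U{\left(o,X \right)} = X^{2} o = o X^{2}$)
$J = 1052$ ($J = -12 + 4 \left(140 - -126\right) = -12 + 4 \left(140 + 126\right) = -12 + 4 \cdot 266 = -12 + 1064 = 1052$)
$\left(J + U{\left(\left(2 + 6\right) + \left(4 + 2\right)^{2},21 \right)}\right) S{\left(13 \right)} = \left(1052 + \left(\left(2 + 6\right) + \left(4 + 2\right)^{2}\right) 21^{2}\right) \left(-5 + 13\right) = \left(1052 + \left(8 + 6^{2}\right) 441\right) 8 = \left(1052 + \left(8 + 36\right) 441\right) 8 = \left(1052 + 44 \cdot 441\right) 8 = \left(1052 + 19404\right) 8 = 20456 \cdot 8 = 163648$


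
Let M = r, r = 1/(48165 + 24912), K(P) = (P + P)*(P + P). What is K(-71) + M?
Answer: 1473524629/73077 ≈ 20164.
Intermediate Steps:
K(P) = 4*P² (K(P) = (2*P)*(2*P) = 4*P²)
r = 1/73077 ≈ 1.3684e-5
M = 1/73077 ≈ 1.3684e-5
K(-71) + M = 4*(-71)² + 1/73077 = 4*5041 + 1/73077 = 20164 + 1/73077 = 1473524629/73077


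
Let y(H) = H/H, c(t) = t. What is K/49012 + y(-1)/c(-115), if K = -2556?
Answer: -85738/1409095 ≈ -0.060846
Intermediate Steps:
y(H) = 1
K/49012 + y(-1)/c(-115) = -2556/49012 + 1/(-115) = -2556*1/49012 + 1*(-1/115) = -639/12253 - 1/115 = -85738/1409095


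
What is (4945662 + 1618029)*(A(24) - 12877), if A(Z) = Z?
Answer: -84363120423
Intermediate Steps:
(4945662 + 1618029)*(A(24) - 12877) = (4945662 + 1618029)*(24 - 12877) = 6563691*(-12853) = -84363120423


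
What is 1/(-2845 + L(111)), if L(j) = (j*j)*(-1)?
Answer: -1/15166 ≈ -6.5937e-5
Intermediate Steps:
L(j) = -j**2 (L(j) = j**2*(-1) = -j**2)
1/(-2845 + L(111)) = 1/(-2845 - 1*111**2) = 1/(-2845 - 1*12321) = 1/(-2845 - 12321) = 1/(-15166) = -1/15166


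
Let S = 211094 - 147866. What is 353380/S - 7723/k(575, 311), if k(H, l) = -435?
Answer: 53502512/2292015 ≈ 23.343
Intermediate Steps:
S = 63228
353380/S - 7723/k(575, 311) = 353380/63228 - 7723/(-435) = 353380*(1/63228) - 7723*(-1/435) = 88345/15807 + 7723/435 = 53502512/2292015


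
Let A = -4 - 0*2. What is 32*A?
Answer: -128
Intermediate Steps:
A = -4 (A = -4 - 1*0 = -4 + 0 = -4)
32*A = 32*(-4) = -128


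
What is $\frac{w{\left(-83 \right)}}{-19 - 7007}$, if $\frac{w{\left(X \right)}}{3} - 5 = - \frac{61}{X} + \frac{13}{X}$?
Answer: $- \frac{463}{194386} \approx -0.0023819$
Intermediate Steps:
$w{\left(X \right)} = 15 - \frac{144}{X}$ ($w{\left(X \right)} = 15 + 3 \left(- \frac{61}{X} + \frac{13}{X}\right) = 15 + 3 \left(- \frac{48}{X}\right) = 15 - \frac{144}{X}$)
$\frac{w{\left(-83 \right)}}{-19 - 7007} = \frac{15 - \frac{144}{-83}}{-19 - 7007} = \frac{15 - - \frac{144}{83}}{-19 - 7007} = \frac{15 + \frac{144}{83}}{-7026} = \frac{1389}{83} \left(- \frac{1}{7026}\right) = - \frac{463}{194386}$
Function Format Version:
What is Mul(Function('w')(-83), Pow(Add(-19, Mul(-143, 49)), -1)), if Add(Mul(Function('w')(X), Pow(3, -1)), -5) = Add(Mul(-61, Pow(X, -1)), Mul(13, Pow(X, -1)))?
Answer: Rational(-463, 194386) ≈ -0.0023819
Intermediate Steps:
Function('w')(X) = Add(15, Mul(-144, Pow(X, -1))) (Function('w')(X) = Add(15, Mul(3, Add(Mul(-61, Pow(X, -1)), Mul(13, Pow(X, -1))))) = Add(15, Mul(3, Mul(-48, Pow(X, -1)))) = Add(15, Mul(-144, Pow(X, -1))))
Mul(Function('w')(-83), Pow(Add(-19, Mul(-143, 49)), -1)) = Mul(Add(15, Mul(-144, Pow(-83, -1))), Pow(Add(-19, Mul(-143, 49)), -1)) = Mul(Add(15, Mul(-144, Rational(-1, 83))), Pow(Add(-19, -7007), -1)) = Mul(Add(15, Rational(144, 83)), Pow(-7026, -1)) = Mul(Rational(1389, 83), Rational(-1, 7026)) = Rational(-463, 194386)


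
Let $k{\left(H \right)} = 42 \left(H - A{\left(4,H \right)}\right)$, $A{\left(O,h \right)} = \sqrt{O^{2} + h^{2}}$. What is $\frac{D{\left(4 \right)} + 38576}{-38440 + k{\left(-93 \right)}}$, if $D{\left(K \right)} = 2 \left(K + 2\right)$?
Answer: $- \frac{204255931}{222237332} + \frac{202587 \sqrt{8665}}{222237332} \approx -0.83423$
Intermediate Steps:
$D{\left(K \right)} = 4 + 2 K$ ($D{\left(K \right)} = 2 \left(2 + K\right) = 4 + 2 K$)
$k{\left(H \right)} = - 42 \sqrt{16 + H^{2}} + 42 H$ ($k{\left(H \right)} = 42 \left(H - \sqrt{4^{2} + H^{2}}\right) = 42 \left(H - \sqrt{16 + H^{2}}\right) = - 42 \sqrt{16 + H^{2}} + 42 H$)
$\frac{D{\left(4 \right)} + 38576}{-38440 + k{\left(-93 \right)}} = \frac{\left(4 + 2 \cdot 4\right) + 38576}{-38440 + \left(- 42 \sqrt{16 + \left(-93\right)^{2}} + 42 \left(-93\right)\right)} = \frac{\left(4 + 8\right) + 38576}{-38440 - \left(3906 + 42 \sqrt{16 + 8649}\right)} = \frac{12 + 38576}{-38440 - \left(3906 + 42 \sqrt{8665}\right)} = \frac{38588}{-38440 - \left(3906 + 42 \sqrt{8665}\right)} = \frac{38588}{-42346 - 42 \sqrt{8665}}$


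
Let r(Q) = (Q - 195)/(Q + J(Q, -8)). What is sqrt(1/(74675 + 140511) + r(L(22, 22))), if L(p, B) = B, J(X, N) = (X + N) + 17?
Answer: 5*I*sqrt(16982802974930)/11404858 ≈ 1.8067*I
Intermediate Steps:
J(X, N) = 17 + N + X (J(X, N) = (N + X) + 17 = 17 + N + X)
r(Q) = (-195 + Q)/(9 + 2*Q) (r(Q) = (Q - 195)/(Q + (17 - 8 + Q)) = (-195 + Q)/(Q + (9 + Q)) = (-195 + Q)/(9 + 2*Q))
sqrt(1/(74675 + 140511) + r(L(22, 22))) = sqrt(1/(74675 + 140511) + (-195 + 22)/(9 + 2*22)) = sqrt(1/215186 - 173/(9 + 44)) = sqrt(1/215186 - 173/53) = sqrt(-37227125/11404858) = 5*I*sqrt(16982802974930)/11404858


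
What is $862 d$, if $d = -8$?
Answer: $-6896$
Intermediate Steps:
$862 d = 862 \left(-8\right) = -6896$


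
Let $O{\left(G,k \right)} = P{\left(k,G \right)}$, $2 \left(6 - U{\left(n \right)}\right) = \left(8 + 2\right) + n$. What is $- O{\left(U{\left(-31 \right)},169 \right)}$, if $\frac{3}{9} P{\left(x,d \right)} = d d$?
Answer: $- \frac{3267}{4} \approx -816.75$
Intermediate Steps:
$P{\left(x,d \right)} = 3 d^{2}$ ($P{\left(x,d \right)} = 3 d d = 3 d^{2}$)
$U{\left(n \right)} = 1 - \frac{n}{2}$ ($U{\left(n \right)} = 6 - \frac{\left(8 + 2\right) + n}{2} = 6 - \frac{10 + n}{2} = 6 - \left(5 + \frac{n}{2}\right) = 1 - \frac{n}{2}$)
$O{\left(G,k \right)} = 3 G^{2}$
$- O{\left(U{\left(-31 \right)},169 \right)} = - 3 \left(1 - - \frac{31}{2}\right)^{2} = - 3 \left(1 + \frac{31}{2}\right)^{2} = - 3 \left(\frac{33}{2}\right)^{2} = - \frac{3 \cdot 1089}{4} = \left(-1\right) \frac{3267}{4} = - \frac{3267}{4}$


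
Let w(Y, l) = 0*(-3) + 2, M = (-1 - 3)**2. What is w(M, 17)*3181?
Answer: 6362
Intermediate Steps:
M = 16 (M = (-4)**2 = 16)
w(Y, l) = 2 (w(Y, l) = 0 + 2 = 2)
w(M, 17)*3181 = 2*3181 = 6362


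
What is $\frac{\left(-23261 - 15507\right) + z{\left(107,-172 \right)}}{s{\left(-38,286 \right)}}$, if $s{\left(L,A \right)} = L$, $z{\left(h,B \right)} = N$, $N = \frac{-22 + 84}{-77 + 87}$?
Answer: $\frac{193809}{190} \approx 1020.0$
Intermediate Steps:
$N = \frac{31}{5}$ ($N = \frac{62}{10} = 62 \cdot \frac{1}{10} = \frac{31}{5} \approx 6.2$)
$z{\left(h,B \right)} = \frac{31}{5}$
$\frac{\left(-23261 - 15507\right) + z{\left(107,-172 \right)}}{s{\left(-38,286 \right)}} = \frac{\left(-23261 - 15507\right) + \frac{31}{5}}{-38} = \left(\left(-23261 - 15507\right) + \frac{31}{5}\right) \left(- \frac{1}{38}\right) = \left(-38768 + \frac{31}{5}\right) \left(- \frac{1}{38}\right) = \left(- \frac{193809}{5}\right) \left(- \frac{1}{38}\right) = \frac{193809}{190}$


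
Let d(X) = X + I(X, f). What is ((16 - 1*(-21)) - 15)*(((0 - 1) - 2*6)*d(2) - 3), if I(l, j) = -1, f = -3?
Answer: -352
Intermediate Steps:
d(X) = -1 + X (d(X) = X - 1 = -1 + X)
((16 - 1*(-21)) - 15)*(((0 - 1) - 2*6)*d(2) - 3) = ((16 - 1*(-21)) - 15)*(((0 - 1) - 2*6)*(-1 + 2) - 3) = ((16 + 21) - 15)*((-1 - 12)*1 - 3) = (37 - 15)*(-13*1 - 3) = 22*(-13 - 3) = 22*(-16) = -352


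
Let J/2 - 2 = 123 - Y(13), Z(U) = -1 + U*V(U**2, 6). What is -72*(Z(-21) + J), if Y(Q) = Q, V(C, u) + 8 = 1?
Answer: -26640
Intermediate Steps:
V(C, u) = -7 (V(C, u) = -8 + 1 = -7)
Z(U) = -1 - 7*U (Z(U) = -1 + U*(-7) = -1 - 7*U)
J = 224 (J = 4 + 2*(123 - 1*13) = 4 + 2*(123 - 13) = 4 + 2*110 = 4 + 220 = 224)
-72*(Z(-21) + J) = -72*((-1 - 7*(-21)) + 224) = -72*((-1 + 147) + 224) = -72*(146 + 224) = -72*370 = -26640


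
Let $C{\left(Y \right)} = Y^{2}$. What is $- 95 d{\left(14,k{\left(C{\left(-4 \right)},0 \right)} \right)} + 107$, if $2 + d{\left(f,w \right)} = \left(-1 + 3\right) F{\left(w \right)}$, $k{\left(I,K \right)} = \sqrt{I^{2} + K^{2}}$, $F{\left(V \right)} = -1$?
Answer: $487$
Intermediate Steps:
$d{\left(f,w \right)} = -4$ ($d{\left(f,w \right)} = -2 + \left(-1 + 3\right) \left(-1\right) = -2 + 2 \left(-1\right) = -2 - 2 = -4$)
$- 95 d{\left(14,k{\left(C{\left(-4 \right)},0 \right)} \right)} + 107 = \left(-95\right) \left(-4\right) + 107 = 380 + 107 = 487$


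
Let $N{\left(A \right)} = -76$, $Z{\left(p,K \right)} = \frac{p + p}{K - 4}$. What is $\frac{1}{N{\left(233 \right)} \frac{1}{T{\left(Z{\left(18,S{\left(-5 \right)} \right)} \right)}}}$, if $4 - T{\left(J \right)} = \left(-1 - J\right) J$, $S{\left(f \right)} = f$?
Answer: $- \frac{4}{19} \approx -0.21053$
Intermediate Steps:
$Z{\left(p,K \right)} = \frac{2 p}{-4 + K}$
$T{\left(J \right)} = 4 - J \left(-1 - J\right)$ ($T{\left(J \right)} = 4 - \left(-1 - J\right) J = 4 - J \left(-1 - J\right)$)
$\frac{1}{N{\left(233 \right)} \frac{1}{T{\left(Z{\left(18,S{\left(-5 \right)} \right)} \right)}}} = \frac{1}{\left(-76\right) \frac{1}{4 + 2 \cdot 18 \frac{1}{-4 - 5} + \left(2 \cdot 18 \frac{1}{-4 - 5}\right)^{2}}} = \frac{1}{\left(-76\right) \frac{1}{4 + 2 \cdot 18 \frac{1}{-9} + \left(2 \cdot 18 \frac{1}{-9}\right)^{2}}} = \frac{1}{\left(-76\right) \frac{1}{4 + 2 \cdot 18 \left(- \frac{1}{9}\right) + \left(2 \cdot 18 \left(- \frac{1}{9}\right)\right)^{2}}} = \frac{1}{\left(-76\right) \frac{1}{4 - 4 + \left(-4\right)^{2}}} = \frac{1}{\left(-76\right) \frac{1}{4 - 4 + 16}} = \frac{1}{\left(-76\right) \frac{1}{16}} = \frac{1}{- \frac{19}{4}} = - \frac{4}{19}$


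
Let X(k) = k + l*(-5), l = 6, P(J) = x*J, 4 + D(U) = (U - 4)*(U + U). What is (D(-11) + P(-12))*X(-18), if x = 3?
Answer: -13920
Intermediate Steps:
D(U) = -4 + 2*U*(-4 + U) (D(U) = -4 + (U - 4)*(U + U) = -4 + (-4 + U)*(2*U) = -4 + 2*U*(-4 + U))
P(J) = 3*J
X(k) = -30 + k (X(k) = k + 6*(-5) = k - 30 = -30 + k)
(D(-11) + P(-12))*X(-18) = ((-4 - 8*(-11) + 2*(-11)²) + 3*(-12))*(-30 - 18) = ((-4 + 88 + 2*121) - 36)*(-48) = ((-4 + 88 + 242) - 36)*(-48) = (326 - 36)*(-48) = 290*(-48) = -13920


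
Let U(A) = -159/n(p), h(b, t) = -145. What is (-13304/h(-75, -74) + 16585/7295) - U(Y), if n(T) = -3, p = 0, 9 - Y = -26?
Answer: 8679086/211555 ≈ 41.025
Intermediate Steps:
Y = 35 (Y = 9 - 1*(-26) = 9 + 26 = 35)
U(A) = 53 (U(A) = -159/(-3) = -159*(-⅓) = 53)
(-13304/h(-75, -74) + 16585/7295) - U(Y) = (-13304/(-145) + 16585/7295) - 1*53 = (-13304*(-1/145) + 16585*(1/7295)) - 53 = (13304/145 + 3317/1459) - 53 = 19891501/211555 - 53 = 8679086/211555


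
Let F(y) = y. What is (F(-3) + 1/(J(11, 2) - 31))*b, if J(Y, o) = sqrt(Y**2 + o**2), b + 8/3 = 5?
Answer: -17773/2508 - 35*sqrt(5)/2508 ≈ -7.1177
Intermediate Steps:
b = 7/3 (b = -8/3 + 5 = 7/3 ≈ 2.3333)
(F(-3) + 1/(J(11, 2) - 31))*b = (-3 + 1/(sqrt(11**2 + 2**2) - 31))*(7/3) = (-3 + 1/(sqrt(121 + 4) - 31))*(7/3) = (-3 + 1/(sqrt(125) - 31))*(7/3) = (-3 + 1/(5*sqrt(5) - 31))*(7/3) = (-3 + 1/(-31 + 5*sqrt(5)))*(7/3) = -7 + 7/(3*(-31 + 5*sqrt(5)))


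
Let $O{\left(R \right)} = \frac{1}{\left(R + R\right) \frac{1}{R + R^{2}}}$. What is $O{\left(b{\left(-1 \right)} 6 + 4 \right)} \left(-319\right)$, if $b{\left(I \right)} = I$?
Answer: $\frac{319}{2} \approx 159.5$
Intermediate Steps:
$O{\left(R \right)} = \frac{R + R^{2}}{2 R}$ ($O{\left(R \right)} = \frac{1}{2 R \frac{1}{R + R^{2}}} = \frac{R + R^{2}}{2 R}$)
$O{\left(b{\left(-1 \right)} 6 + 4 \right)} \left(-319\right) = \left(\frac{1}{2} + \frac{\left(-1\right) 6 + 4}{2}\right) \left(-319\right) = \left(\frac{1}{2} + \frac{-6 + 4}{2}\right) \left(-319\right) = \left(\frac{1}{2} + \frac{1}{2} \left(-2\right)\right) \left(-319\right) = \left(\frac{1}{2} - 1\right) \left(-319\right) = \left(- \frac{1}{2}\right) \left(-319\right) = \frac{319}{2}$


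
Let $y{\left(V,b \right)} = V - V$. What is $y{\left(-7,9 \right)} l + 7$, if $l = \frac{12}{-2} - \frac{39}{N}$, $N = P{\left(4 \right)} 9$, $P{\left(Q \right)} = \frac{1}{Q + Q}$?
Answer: $7$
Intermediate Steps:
$P{\left(Q \right)} = \frac{1}{2 Q}$
$N = \frac{9}{8}$ ($N = \frac{1}{2 \cdot 4} \cdot 9 = \frac{1}{2} \cdot \frac{1}{4} \cdot 9 = \frac{1}{8} \cdot 9 = \frac{9}{8} \approx 1.125$)
$y{\left(V,b \right)} = 0$
$l = - \frac{122}{3}$ ($l = \frac{12}{-2} - \frac{39}{\frac{9}{8}} = 12 \left(- \frac{1}{2}\right) - \frac{104}{3} = -6 - \frac{104}{3} = - \frac{122}{3} \approx -40.667$)
$y{\left(-7,9 \right)} l + 7 = 0 \left(- \frac{122}{3}\right) + 7 = 0 + 7 = 7$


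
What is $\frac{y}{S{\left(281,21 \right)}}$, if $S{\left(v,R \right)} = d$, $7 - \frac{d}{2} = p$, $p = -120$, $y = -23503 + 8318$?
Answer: $- \frac{15185}{254} \approx -59.783$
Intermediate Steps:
$y = -15185$
$d = 254$ ($d = 14 - -240 = 14 + 240 = 254$)
$S{\left(v,R \right)} = 254$
$\frac{y}{S{\left(281,21 \right)}} = - \frac{15185}{254}$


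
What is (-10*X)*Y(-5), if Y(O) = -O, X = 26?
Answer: -1300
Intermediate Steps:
(-10*X)*Y(-5) = (-10*26)*(-1*(-5)) = -260*5 = -1300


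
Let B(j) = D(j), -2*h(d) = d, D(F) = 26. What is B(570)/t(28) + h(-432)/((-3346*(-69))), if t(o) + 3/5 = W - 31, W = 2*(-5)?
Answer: -192107/307832 ≈ -0.62406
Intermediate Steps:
h(d) = -d/2
B(j) = 26
W = -10
t(o) = -208/5 (t(o) = -⅗ + (-10 - 31) = -⅗ - 41 = -208/5)
B(570)/t(28) + h(-432)/((-3346*(-69))) = 26/(-208/5) + (-½*(-432))/((-3346*(-69))) = 26*(-5/208) + 216/230874 = -5/8 + 216*(1/230874) = -5/8 + 36/38479 = -192107/307832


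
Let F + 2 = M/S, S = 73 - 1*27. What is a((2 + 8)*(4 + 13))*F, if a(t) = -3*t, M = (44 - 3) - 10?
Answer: 15555/23 ≈ 676.30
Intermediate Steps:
M = 31 (M = 41 - 10 = 31)
S = 46 (S = 73 - 27 = 46)
F = -61/46 (F = -2 + 31/46 = -61/46 ≈ -1.3261)
a((2 + 8)*(4 + 13))*F = -3*(2 + 8)*(4 + 13)*(-61/46) = -30*17*(-61/46) = -3*170*(-61/46) = -510*(-61/46) = 15555/23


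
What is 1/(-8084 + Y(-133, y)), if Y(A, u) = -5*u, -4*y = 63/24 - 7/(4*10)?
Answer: -16/129295 ≈ -0.00012375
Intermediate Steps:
y = -49/80 (y = -(63/24 - 7/(4*10))/4 = -(63*(1/24) - 7/40)/4 = -(21/8 - 7*1/40)/4 = -(21/8 - 7/40)/4 = -¼*49/20 = -49/80 ≈ -0.61250)
1/(-8084 + Y(-133, y)) = 1/(-8084 - 5*(-49/80)) = 1/(-8084 + 49/16) = 1/(-129295/16) = -16/129295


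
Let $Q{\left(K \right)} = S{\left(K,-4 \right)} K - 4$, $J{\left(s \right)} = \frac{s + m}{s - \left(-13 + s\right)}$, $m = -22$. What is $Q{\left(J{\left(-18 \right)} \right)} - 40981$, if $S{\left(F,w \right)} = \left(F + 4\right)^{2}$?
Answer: $- \frac{90049805}{2197} \approx -40988.0$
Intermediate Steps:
$S{\left(F,w \right)} = \left(4 + F\right)^{2}$
$J{\left(s \right)} = - \frac{22}{13} + \frac{s}{13}$ ($J{\left(s \right)} = \frac{s - 22}{s - \left(-13 + s\right)} = \frac{-22 + s}{13} = \left(-22 + s\right) \frac{1}{13} = - \frac{22}{13} + \frac{s}{13}$)
$Q{\left(K \right)} = -4 + K \left(4 + K\right)^{2}$ ($Q{\left(K \right)} = \left(4 + K\right)^{2} K - 4 = K \left(4 + K\right)^{2} - 4 = -4 + K \left(4 + K\right)^{2}$)
$Q{\left(J{\left(-18 \right)} \right)} - 40981 = \left(-4 + \left(- \frac{22}{13} + \frac{1}{13} \left(-18\right)\right) \left(4 + \left(- \frac{22}{13} + \frac{1}{13} \left(-18\right)\right)\right)^{2}\right) - 40981 = \left(-4 + \left(- \frac{22}{13} - \frac{18}{13}\right) \left(4 - \frac{40}{13}\right)^{2}\right) - 40981 = \left(-4 - \frac{40 \left(4 - \frac{40}{13}\right)^{2}}{13}\right) - 40981 = \left(-4 - \frac{40 \left(\frac{12}{13}\right)^{2}}{13}\right) - 40981 = \left(-4 - \frac{5760}{2197}\right) - 40981 = - \frac{14548}{2197} - 40981 = - \frac{90049805}{2197}$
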